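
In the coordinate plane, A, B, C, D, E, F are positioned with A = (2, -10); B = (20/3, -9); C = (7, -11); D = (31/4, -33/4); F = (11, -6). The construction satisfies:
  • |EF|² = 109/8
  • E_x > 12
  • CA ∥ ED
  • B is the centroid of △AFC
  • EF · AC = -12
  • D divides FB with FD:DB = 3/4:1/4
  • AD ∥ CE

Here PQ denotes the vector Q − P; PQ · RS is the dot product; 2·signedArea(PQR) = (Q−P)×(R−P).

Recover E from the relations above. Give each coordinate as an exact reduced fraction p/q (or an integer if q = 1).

E = (51/4, -37/4)

1. E_x = 51/4  [CA ∥ ED ∩ AD ∥ CE]
2. E_y = -37/4  [CA ∥ ED ∩ AD ∥ CE]
   → E = (51/4, -37/4)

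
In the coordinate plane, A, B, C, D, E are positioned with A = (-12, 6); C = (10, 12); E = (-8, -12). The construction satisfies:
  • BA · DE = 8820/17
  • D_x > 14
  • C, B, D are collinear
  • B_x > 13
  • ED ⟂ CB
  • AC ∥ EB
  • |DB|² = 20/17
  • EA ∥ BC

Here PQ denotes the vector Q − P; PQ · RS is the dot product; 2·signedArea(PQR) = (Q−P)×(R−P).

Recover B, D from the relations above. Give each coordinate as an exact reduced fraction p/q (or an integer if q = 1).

1. B_x = 14  [EA ∥ BC ∩ AC ∥ EB]
2. B_y = -6  [EA ∥ BC ∩ AC ∥ EB]
   → B = (14, -6)
3. D_x = 242/17  [C, B, D are collinear ∩ ED ⟂ CB]
4. D_y = -120/17  [C, B, D are collinear ∩ ED ⟂ CB]
   → D = (242/17, -120/17)

B = (14, -6)
D = (242/17, -120/17)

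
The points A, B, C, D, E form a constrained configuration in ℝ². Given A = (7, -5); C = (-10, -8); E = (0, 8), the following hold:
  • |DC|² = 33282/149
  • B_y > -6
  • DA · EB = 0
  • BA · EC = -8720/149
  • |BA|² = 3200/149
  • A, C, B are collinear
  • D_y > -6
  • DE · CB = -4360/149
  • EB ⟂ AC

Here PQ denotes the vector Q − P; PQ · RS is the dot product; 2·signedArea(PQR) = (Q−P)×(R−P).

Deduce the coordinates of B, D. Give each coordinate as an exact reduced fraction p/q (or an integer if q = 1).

B = (363/149, -865/149)
D = (703/149, -805/149)

1. B_x = 363/149  [A, C, B are collinear ∩ EB ⟂ AC]
2. B_y = -865/149  [A, C, B are collinear ∩ EB ⟂ AC]
   → B = (363/149, -865/149)
3. D_x = 703/149  [DA · EB = 0 ∩ DE · CB = -4360/149]
4. D_y = -805/149  [DA · EB = 0 ∩ DE · CB = -4360/149]
   → D = (703/149, -805/149)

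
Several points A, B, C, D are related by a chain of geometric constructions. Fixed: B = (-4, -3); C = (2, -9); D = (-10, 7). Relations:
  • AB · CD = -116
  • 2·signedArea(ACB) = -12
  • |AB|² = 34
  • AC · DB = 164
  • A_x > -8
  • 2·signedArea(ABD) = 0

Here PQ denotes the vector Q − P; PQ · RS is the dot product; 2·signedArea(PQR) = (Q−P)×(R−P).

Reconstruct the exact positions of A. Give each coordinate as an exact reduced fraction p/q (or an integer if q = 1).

1. A_x = -7  [2·signedArea(ABD) = 0 ∩ AC · DB = 164]
2. A_y = 2  [2·signedArea(ABD) = 0 ∩ AC · DB = 164]
   → A = (-7, 2)

A = (-7, 2)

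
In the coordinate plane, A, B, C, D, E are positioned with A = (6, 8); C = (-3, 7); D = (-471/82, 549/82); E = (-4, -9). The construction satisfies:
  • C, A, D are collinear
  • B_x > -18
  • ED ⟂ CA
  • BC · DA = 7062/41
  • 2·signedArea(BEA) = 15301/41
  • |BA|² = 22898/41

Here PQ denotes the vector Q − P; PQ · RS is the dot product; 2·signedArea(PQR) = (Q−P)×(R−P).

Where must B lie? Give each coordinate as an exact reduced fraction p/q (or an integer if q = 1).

B = (-717/41, 221/41)

1. B_x = -717/41  [BC · DA = 7062/41 ∩ 2·signedArea(BEA) = 15301/41]
2. B_y = 221/41  [BC · DA = 7062/41 ∩ 2·signedArea(BEA) = 15301/41]
   → B = (-717/41, 221/41)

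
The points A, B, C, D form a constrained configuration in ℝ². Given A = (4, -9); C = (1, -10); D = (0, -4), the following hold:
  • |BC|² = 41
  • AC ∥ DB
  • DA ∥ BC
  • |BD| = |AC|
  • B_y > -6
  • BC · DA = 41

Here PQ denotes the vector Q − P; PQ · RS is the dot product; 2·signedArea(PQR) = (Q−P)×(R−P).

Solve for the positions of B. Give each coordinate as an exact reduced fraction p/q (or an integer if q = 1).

1. B_x = -3  [DA ∥ BC ∩ AC ∥ DB]
2. B_y = -5  [DA ∥ BC ∩ AC ∥ DB]
   → B = (-3, -5)

B = (-3, -5)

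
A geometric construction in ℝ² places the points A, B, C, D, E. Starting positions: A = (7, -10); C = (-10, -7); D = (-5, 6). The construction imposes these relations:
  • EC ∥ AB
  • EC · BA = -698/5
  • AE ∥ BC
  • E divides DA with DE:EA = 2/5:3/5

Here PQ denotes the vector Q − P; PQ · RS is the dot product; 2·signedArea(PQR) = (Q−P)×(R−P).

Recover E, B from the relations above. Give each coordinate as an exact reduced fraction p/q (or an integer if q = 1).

1. E_x = -1/5  [E divides DA with DE:EA = 2/5:3/5]
2. E_y = -2/5  [E divides DA with DE:EA = 2/5:3/5]
   → E = (-1/5, -2/5)
3. B_x = -14/5  [AE ∥ BC ∩ EC ∥ AB]
4. B_y = -83/5  [AE ∥ BC ∩ EC ∥ AB]
   → B = (-14/5, -83/5)

B = (-14/5, -83/5)
E = (-1/5, -2/5)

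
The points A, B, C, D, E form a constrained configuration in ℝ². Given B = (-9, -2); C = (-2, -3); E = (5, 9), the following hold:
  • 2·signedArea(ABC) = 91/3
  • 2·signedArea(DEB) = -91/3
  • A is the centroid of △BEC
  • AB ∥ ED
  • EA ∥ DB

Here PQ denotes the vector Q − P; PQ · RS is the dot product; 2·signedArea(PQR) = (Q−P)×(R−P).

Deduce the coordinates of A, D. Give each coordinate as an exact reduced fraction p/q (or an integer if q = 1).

A = (-2, 4/3)
D = (-2, 17/3)

1. A_x = -2  [A is the centroid of △BEC]
2. A_y = 4/3  [A is the centroid of △BEC]
   → A = (-2, 4/3)
3. D_x = -2  [EA ∥ DB ∩ AB ∥ ED]
4. D_y = 17/3  [EA ∥ DB ∩ AB ∥ ED]
   → D = (-2, 17/3)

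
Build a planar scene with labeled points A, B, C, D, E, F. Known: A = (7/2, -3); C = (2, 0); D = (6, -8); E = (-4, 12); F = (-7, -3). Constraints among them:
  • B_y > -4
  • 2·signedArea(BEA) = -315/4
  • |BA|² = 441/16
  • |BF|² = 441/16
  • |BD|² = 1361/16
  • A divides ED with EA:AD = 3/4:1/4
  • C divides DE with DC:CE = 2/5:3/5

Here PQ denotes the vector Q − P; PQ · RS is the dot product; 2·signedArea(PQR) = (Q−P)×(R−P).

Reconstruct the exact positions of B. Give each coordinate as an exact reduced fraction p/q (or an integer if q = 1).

B = (-7/4, -3)

1. B_x = -7/4  [line 15·x + 15/2·y + 195/4 = 0 ∩ |BD|² = 1361/16]
2. B_y = -3  [line 15·x + 15/2·y + 195/4 = 0 ∩ |BD|² = 1361/16]
   → B = (-7/4, -3)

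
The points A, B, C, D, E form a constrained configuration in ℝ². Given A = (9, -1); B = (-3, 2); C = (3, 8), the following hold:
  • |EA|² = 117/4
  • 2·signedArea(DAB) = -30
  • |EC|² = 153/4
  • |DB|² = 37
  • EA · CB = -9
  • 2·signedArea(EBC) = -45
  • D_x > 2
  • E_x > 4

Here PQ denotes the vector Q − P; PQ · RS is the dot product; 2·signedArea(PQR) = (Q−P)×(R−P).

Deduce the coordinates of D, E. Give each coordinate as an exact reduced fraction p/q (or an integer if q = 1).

1. D_x = 3  [line -3·x + -12·y + 45 = 0 ∩ |DB|² = 37]
2. D_y = 3  [line -3·x + -12·y + 45 = 0 ∩ |DB|² = 37]
   → D = (3, 3)
3. E_x = 9/2  [EA · CB = -9 ∩ 2·signedArea(EBC) = -45]
4. E_y = 2  [EA · CB = -9 ∩ 2·signedArea(EBC) = -45]
   → E = (9/2, 2)

D = (3, 3)
E = (9/2, 2)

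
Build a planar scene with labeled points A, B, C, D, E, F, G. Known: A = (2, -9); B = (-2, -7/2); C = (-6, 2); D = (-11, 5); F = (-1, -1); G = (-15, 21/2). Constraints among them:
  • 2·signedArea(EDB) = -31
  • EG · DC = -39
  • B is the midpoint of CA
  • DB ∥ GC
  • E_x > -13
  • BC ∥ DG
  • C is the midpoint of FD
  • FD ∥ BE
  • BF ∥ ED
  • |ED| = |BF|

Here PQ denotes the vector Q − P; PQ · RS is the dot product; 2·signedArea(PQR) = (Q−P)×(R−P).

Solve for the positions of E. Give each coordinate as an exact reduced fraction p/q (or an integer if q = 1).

E = (-12, 5/2)

1. E_x = -12  [BF ∥ ED ∩ FD ∥ BE]
2. E_y = 5/2  [BF ∥ ED ∩ FD ∥ BE]
   → E = (-12, 5/2)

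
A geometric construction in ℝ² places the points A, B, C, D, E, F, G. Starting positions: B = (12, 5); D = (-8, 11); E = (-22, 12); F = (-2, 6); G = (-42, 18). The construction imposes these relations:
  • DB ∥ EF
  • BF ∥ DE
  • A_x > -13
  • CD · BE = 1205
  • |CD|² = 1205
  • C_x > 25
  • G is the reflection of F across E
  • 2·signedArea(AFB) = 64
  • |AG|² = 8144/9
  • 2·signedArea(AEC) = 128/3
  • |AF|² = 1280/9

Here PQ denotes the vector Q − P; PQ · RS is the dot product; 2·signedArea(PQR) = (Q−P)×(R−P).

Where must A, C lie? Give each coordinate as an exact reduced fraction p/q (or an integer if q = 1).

A = (-38/3, 34/3)
C = (26, 4)

1. A_x = -38/3  [line 1·x + 14·y + -146 = 0 ∩ |AG|² = 8144/9]
2. A_y = 34/3  [line 1·x + 14·y + -146 = 0 ∩ |AG|² = 8144/9]
   → A = (-38/3, 34/3)
3. C_x = 26  [CD · BE = 1205 ∩ 2·signedArea(AEC) = 128/3]
4. C_y = 4  [CD · BE = 1205 ∩ 2·signedArea(AEC) = 128/3]
   → C = (26, 4)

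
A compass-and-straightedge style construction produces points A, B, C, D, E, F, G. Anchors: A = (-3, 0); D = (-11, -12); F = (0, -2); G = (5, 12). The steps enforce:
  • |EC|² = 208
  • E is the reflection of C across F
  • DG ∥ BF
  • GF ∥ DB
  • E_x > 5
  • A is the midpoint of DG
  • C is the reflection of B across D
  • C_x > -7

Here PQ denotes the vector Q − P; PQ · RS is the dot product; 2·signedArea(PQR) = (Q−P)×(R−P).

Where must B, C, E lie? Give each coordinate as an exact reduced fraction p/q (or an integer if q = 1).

1. B_x = -16  [DG ∥ BF ∩ GF ∥ DB]
2. B_y = -26  [DG ∥ BF ∩ GF ∥ DB]
   → B = (-16, -26)
3. C_x = -6  [C is the reflection of B across D]
4. C_y = 2  [C is the reflection of B across D]
   → C = (-6, 2)
5. E_x = 6  [E is the reflection of C across F]
6. E_y = -6  [E is the reflection of C across F]
   → E = (6, -6)

B = (-16, -26)
C = (-6, 2)
E = (6, -6)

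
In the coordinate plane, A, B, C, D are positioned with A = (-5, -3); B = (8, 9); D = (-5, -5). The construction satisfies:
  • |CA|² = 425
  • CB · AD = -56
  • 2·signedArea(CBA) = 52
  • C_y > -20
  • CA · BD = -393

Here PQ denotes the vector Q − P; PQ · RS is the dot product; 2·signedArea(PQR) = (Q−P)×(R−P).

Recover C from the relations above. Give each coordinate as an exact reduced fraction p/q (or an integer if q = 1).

C = (-18, -19)

1. C_x = -18  [CA · BD = -393 ∩ CB · AD = -56]
2. C_y = -19  [CA · BD = -393 ∩ CB · AD = -56]
   → C = (-18, -19)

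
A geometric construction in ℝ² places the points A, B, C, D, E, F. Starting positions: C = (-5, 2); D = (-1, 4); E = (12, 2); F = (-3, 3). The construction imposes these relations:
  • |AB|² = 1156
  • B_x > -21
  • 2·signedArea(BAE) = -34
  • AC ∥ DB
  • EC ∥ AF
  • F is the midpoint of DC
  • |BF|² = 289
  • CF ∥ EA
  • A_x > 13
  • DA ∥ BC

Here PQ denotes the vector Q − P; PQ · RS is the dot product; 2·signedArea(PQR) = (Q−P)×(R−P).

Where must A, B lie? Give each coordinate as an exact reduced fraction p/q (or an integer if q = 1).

1. A_x = 14  [EC ∥ AF ∩ CF ∥ EA]
2. A_y = 3  [EC ∥ AF ∩ CF ∥ EA]
   → A = (14, 3)
3. B_x = -20  [DA ∥ BC ∩ AC ∥ DB]
4. B_y = 3  [DA ∥ BC ∩ AC ∥ DB]
   → B = (-20, 3)

A = (14, 3)
B = (-20, 3)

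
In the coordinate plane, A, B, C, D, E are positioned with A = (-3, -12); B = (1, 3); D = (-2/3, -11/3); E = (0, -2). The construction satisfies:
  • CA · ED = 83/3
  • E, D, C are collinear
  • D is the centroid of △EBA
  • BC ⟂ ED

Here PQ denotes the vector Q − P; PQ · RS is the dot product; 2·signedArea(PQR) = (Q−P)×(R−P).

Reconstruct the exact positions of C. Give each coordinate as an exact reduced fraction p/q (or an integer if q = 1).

C = (54/29, 77/29)

1. C_x = 54/29  [E, D, C are collinear ∩ BC ⟂ ED]
2. C_y = 77/29  [E, D, C are collinear ∩ BC ⟂ ED]
   → C = (54/29, 77/29)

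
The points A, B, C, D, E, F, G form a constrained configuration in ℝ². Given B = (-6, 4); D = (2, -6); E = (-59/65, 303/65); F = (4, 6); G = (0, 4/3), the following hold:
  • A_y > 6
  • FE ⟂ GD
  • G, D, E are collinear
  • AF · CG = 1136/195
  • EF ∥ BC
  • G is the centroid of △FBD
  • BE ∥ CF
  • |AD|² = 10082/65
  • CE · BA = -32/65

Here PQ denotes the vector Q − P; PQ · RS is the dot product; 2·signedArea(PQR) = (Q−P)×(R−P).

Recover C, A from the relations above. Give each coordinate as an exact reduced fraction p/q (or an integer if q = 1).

A = (-83/65, 391/65)
C = (-71/65, 347/65)

1. C_x = -71/65  [BE ∥ CF ∩ EF ∥ BC]
2. C_y = 347/65  [BE ∥ CF ∩ EF ∥ BC]
   → C = (-71/65, 347/65)
3. A_x = -83/65  [line -71/65·x + 781/195·y + -994/39 = 0 ∩ |AD|² = 10082/65]
4. A_y = 391/65  [line -71/65·x + 781/195·y + -994/39 = 0 ∩ |AD|² = 10082/65]
   → A = (-83/65, 391/65)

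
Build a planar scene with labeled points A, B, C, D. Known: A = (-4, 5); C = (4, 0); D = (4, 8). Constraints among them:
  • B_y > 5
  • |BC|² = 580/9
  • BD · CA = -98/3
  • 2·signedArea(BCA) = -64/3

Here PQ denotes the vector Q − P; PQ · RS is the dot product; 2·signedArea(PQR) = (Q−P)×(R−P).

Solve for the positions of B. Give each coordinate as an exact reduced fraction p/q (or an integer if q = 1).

B = (-4/3, 6)

1. B_x = -4/3  [BD · CA = -98/3 ∩ 2·signedArea(BCA) = -64/3]
2. B_y = 6  [BD · CA = -98/3 ∩ 2·signedArea(BCA) = -64/3]
   → B = (-4/3, 6)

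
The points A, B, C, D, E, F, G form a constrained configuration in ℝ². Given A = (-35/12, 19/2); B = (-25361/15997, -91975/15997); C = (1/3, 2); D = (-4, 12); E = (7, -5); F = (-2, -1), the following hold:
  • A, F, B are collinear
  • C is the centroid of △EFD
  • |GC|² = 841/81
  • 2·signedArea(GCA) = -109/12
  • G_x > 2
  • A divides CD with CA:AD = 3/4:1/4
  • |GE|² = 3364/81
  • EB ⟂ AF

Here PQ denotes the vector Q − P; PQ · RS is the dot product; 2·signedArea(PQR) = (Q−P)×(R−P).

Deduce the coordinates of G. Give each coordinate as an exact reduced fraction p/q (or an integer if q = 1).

G = (23/9, -1/3)

1. G_x = 23/9  [line -15/2·x + -13/4·y + 217/12 = 0 ∩ |GC|² = 841/81]
2. G_y = -1/3  [line -15/2·x + -13/4·y + 217/12 = 0 ∩ |GC|² = 841/81]
   → G = (23/9, -1/3)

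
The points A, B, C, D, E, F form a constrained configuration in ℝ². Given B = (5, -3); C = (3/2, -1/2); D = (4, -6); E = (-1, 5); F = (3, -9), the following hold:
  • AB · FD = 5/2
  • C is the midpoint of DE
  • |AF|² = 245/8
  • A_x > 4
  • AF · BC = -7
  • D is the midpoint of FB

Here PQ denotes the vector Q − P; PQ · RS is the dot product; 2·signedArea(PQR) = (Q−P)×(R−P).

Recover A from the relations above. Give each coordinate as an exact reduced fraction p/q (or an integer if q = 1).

1. A_x = 19/4  [AF · BC = -7 ∩ AB · FD = 5/2]
2. A_y = -15/4  [AF · BC = -7 ∩ AB · FD = 5/2]
   → A = (19/4, -15/4)

A = (19/4, -15/4)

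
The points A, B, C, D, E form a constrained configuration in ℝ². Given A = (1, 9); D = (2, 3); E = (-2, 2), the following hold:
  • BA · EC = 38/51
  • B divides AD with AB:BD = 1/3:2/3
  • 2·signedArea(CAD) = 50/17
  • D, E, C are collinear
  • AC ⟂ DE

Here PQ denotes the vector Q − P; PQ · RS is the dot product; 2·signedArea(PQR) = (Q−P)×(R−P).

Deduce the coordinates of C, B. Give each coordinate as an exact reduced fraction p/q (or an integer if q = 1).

1. C_x = 42/17  [D, E, C are collinear ∩ AC ⟂ DE]
2. C_y = 53/17  [D, E, C are collinear ∩ AC ⟂ DE]
   → C = (42/17, 53/17)
3. B_x = 4/3  [B divides AD with AB:BD = 1/3:2/3]
4. B_y = 7  [B divides AD with AB:BD = 1/3:2/3]
   → B = (4/3, 7)

B = (4/3, 7)
C = (42/17, 53/17)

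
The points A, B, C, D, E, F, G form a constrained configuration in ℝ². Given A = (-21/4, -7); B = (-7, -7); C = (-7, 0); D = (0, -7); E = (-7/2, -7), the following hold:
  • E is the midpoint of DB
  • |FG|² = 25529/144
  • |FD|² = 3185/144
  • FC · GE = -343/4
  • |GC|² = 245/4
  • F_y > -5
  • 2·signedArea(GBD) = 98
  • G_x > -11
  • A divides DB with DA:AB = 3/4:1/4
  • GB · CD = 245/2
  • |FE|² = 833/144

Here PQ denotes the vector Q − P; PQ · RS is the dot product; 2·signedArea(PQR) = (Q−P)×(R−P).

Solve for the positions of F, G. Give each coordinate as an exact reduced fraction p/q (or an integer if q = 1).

F = (-49/12, -14/3)
G = (-21/2, 7)

1. G_x = -21/2  [GB · CD = 245/2 ∩ 2·signedArea(GBD) = 98]
2. G_y = 7  [GB · CD = 245/2 ∩ 2·signedArea(GBD) = 98]
   → G = (-21/2, 7)
3. F_x = -49/12  [line -7·x + 14·y + 147/4 = 0 ∩ |FG|² = 25529/144]
4. F_y = -14/3  [line -7·x + 14·y + 147/4 = 0 ∩ |FG|² = 25529/144]
   → F = (-49/12, -14/3)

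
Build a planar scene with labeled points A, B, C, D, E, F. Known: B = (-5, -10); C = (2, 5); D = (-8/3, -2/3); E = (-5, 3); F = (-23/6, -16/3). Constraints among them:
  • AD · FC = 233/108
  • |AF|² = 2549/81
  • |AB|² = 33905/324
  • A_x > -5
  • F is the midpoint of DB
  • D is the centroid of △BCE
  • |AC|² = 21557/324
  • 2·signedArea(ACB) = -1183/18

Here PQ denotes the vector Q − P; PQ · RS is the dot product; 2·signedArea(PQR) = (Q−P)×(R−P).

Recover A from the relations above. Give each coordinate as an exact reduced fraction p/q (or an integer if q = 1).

1. A_x = -83/18  [AD · FC = 233/108 ∩ 2·signedArea(ACB) = -1183/18]
2. A_y = 2/9  [AD · FC = 233/108 ∩ 2·signedArea(ACB) = -1183/18]
   → A = (-83/18, 2/9)

A = (-83/18, 2/9)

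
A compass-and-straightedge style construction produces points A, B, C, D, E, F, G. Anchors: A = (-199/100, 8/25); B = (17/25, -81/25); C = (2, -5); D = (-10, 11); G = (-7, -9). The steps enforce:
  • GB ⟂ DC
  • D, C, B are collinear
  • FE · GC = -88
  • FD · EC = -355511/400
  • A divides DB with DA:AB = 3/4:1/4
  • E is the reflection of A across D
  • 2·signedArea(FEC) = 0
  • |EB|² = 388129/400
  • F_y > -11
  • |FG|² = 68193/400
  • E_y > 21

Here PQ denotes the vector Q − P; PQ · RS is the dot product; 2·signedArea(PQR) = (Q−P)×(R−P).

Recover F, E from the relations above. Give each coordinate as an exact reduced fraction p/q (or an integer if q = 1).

E = (-1801/100, 542/25)
F = (599/100, -258/25)

1. E_x = -1801/100  [E is the reflection of A across D]
2. E_y = 542/25  [E is the reflection of A across D]
   → E = (-1801/100, 542/25)
3. F_x = 599/100  [2·signedArea(FEC) = 0 ∩ FE · GC = -88]
4. F_y = -258/25  [2·signedArea(FEC) = 0 ∩ FE · GC = -88]
   → F = (599/100, -258/25)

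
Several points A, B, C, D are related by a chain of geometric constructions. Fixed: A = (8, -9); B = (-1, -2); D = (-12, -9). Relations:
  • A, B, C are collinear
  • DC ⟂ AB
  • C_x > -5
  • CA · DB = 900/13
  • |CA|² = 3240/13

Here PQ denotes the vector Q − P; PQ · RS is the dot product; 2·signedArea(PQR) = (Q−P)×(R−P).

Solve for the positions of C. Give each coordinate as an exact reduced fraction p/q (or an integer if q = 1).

C = (-58/13, 9/13)

1. C_x = -58/13  [A, B, C are collinear ∩ DC ⟂ AB]
2. C_y = 9/13  [A, B, C are collinear ∩ DC ⟂ AB]
   → C = (-58/13, 9/13)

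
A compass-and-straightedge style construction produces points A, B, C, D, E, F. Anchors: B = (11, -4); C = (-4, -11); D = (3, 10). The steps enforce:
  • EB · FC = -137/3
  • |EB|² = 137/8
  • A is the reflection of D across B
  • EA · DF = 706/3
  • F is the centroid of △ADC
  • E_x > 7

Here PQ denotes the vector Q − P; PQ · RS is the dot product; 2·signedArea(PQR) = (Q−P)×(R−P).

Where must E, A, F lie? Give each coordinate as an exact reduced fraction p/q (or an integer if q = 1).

1. A_x = 19  [A is the reflection of D across B]
2. A_y = -18  [A is the reflection of D across B]
   → A = (19, -18)
3. F_x = 6  [F is the centroid of △ADC]
4. F_y = -19/3  [F is the centroid of △ADC]
   → F = (6, -19/3)
5. E_x = 29/4  [EB · FC = -137/3 ∩ EA · DF = 706/3]
6. E_y = -23/4  [EB · FC = -137/3 ∩ EA · DF = 706/3]
   → E = (29/4, -23/4)

A = (19, -18)
E = (29/4, -23/4)
F = (6, -19/3)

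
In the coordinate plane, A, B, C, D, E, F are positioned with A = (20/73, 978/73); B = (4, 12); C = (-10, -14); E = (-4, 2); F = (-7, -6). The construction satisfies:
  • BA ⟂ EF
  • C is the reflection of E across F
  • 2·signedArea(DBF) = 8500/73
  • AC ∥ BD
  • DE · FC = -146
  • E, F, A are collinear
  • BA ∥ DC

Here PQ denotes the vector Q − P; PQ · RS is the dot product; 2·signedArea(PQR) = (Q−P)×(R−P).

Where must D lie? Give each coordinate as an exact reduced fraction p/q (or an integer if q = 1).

1. D_x = -458/73  [BA ∥ DC ∩ AC ∥ BD]
2. D_y = -1124/73  [BA ∥ DC ∩ AC ∥ BD]
   → D = (-458/73, -1124/73)

D = (-458/73, -1124/73)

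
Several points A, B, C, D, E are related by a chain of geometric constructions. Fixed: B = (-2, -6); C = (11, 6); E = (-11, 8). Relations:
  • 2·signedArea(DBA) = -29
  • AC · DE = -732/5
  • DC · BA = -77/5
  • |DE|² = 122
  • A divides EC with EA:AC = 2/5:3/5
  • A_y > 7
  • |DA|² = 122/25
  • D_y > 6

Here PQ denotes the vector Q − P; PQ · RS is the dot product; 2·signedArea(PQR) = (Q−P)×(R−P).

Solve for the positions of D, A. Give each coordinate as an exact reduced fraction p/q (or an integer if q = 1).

1. A_x = -11/5  [A divides EC with EA:AC = 2/5:3/5]
2. A_y = 36/5  [A divides EC with EA:AC = 2/5:3/5]
   → A = (-11/5, 36/5)
3. D_x = 0  [2·signedArea(DBA) = -29 ∩ AC · DE = -732/5]
4. D_y = 7  [2·signedArea(DBA) = -29 ∩ AC · DE = -732/5]
   → D = (0, 7)

A = (-11/5, 36/5)
D = (0, 7)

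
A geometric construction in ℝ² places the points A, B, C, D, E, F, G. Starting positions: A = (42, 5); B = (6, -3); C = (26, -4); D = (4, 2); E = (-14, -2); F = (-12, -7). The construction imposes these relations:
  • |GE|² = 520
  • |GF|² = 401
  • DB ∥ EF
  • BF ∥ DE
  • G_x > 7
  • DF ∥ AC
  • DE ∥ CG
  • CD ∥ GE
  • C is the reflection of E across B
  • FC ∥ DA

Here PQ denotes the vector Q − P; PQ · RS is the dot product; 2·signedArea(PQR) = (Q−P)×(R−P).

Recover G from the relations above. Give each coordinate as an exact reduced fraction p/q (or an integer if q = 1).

1. G_x = 8  [CD ∥ GE ∩ DE ∥ CG]
2. G_y = -8  [CD ∥ GE ∩ DE ∥ CG]
   → G = (8, -8)

G = (8, -8)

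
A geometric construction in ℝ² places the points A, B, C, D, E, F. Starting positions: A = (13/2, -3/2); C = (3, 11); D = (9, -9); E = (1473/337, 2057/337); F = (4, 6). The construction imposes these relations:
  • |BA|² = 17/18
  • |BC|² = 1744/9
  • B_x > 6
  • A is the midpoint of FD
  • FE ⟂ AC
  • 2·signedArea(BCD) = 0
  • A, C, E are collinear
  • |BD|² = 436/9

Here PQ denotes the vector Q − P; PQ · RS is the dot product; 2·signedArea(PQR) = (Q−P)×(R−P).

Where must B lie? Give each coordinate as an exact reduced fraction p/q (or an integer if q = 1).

1. B_x = 7  [line 20·x + 6·y + -126 = 0 ∩ |BC|² = 1744/9]
2. B_y = -7/3  [line 20·x + 6·y + -126 = 0 ∩ |BC|² = 1744/9]
   → B = (7, -7/3)

B = (7, -7/3)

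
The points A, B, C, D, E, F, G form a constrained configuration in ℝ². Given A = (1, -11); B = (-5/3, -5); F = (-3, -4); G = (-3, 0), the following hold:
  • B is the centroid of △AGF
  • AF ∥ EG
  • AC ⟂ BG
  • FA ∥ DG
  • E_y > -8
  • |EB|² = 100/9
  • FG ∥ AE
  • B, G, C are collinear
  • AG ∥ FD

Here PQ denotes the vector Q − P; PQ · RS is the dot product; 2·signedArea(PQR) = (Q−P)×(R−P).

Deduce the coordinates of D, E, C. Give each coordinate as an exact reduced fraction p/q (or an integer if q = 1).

C = (1/241, -2715/241)
D = (-7, 7)
E = (1, -7)

1. D_x = -7  [FA ∥ DG ∩ AG ∥ FD]
2. D_y = 7  [FA ∥ DG ∩ AG ∥ FD]
   → D = (-7, 7)
3. E_x = 1  [AF ∥ EG ∩ FG ∥ AE]
4. E_y = -7  [AF ∥ EG ∩ FG ∥ AE]
   → E = (1, -7)
5. C_x = 1/241  [B, G, C are collinear ∩ AC ⟂ BG]
6. C_y = -2715/241  [B, G, C are collinear ∩ AC ⟂ BG]
   → C = (1/241, -2715/241)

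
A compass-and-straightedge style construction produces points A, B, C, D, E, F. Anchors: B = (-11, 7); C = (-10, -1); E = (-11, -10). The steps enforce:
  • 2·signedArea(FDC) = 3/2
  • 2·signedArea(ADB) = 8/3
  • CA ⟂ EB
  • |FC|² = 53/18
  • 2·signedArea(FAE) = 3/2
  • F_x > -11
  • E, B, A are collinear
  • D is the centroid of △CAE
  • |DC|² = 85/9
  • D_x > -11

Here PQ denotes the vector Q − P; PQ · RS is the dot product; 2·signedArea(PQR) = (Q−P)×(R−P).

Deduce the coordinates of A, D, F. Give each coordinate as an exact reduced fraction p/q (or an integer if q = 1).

A = (-11, -1)
D = (-32/3, -4)
F = (-65/6, -5/2)

1. A_x = -11  [E, B, A are collinear ∩ CA ⟂ EB]
2. A_y = -1  [E, B, A are collinear ∩ CA ⟂ EB]
   → A = (-11, -1)
3. D_x = -32/3  [D is the centroid of △CAE]
4. D_y = -4  [D is the centroid of △CAE]
   → D = (-32/3, -4)
5. F_x = -65/6  [2·signedArea(FDC) = 3/2 ∩ 2·signedArea(FAE) = 3/2]
6. F_y = -5/2  [2·signedArea(FDC) = 3/2 ∩ 2·signedArea(FAE) = 3/2]
   → F = (-65/6, -5/2)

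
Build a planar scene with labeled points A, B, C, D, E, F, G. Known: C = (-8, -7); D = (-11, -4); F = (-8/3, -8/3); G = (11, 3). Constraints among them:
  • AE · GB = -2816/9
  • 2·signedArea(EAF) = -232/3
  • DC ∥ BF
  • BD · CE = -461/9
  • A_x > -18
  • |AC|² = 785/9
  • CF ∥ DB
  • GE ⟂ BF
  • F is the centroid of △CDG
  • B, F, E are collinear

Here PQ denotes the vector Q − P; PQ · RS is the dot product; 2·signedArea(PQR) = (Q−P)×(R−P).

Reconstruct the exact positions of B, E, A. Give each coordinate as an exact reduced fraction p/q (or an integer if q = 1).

1. B_x = -17/3  [DC ∥ BF ∩ CF ∥ DB]
2. B_y = 1/3  [DC ∥ BF ∩ CF ∥ DB]
   → B = (-17/3, 1/3)
3. E_x = 4/3  [B, F, E are collinear ∩ GE ⟂ BF]
4. E_y = -20/3  [B, F, E are collinear ∩ GE ⟂ BF]
   → E = (4/3, -20/3)
5. A_x = -52/3  [AE · GB = -2816/9 ∩ 2·signedArea(EAF) = -232/3]
6. A_y = -22/3  [AE · GB = -2816/9 ∩ 2·signedArea(EAF) = -232/3]
   → A = (-52/3, -22/3)

A = (-52/3, -22/3)
B = (-17/3, 1/3)
E = (4/3, -20/3)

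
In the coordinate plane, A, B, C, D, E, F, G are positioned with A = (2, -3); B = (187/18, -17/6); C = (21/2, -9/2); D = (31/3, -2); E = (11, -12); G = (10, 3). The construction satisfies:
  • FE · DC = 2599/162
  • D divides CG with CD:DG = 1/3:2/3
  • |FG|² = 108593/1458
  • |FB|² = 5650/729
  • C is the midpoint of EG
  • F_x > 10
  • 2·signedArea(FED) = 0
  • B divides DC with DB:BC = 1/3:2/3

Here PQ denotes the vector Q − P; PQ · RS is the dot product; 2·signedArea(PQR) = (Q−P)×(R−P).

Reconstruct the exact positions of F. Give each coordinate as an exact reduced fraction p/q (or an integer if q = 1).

1. F_x = 571/54  [2·signedArea(FED) = 0 ∩ FE · DC = 2599/162]
2. F_y = -101/18  [2·signedArea(FED) = 0 ∩ FE · DC = 2599/162]
   → F = (571/54, -101/18)

F = (571/54, -101/18)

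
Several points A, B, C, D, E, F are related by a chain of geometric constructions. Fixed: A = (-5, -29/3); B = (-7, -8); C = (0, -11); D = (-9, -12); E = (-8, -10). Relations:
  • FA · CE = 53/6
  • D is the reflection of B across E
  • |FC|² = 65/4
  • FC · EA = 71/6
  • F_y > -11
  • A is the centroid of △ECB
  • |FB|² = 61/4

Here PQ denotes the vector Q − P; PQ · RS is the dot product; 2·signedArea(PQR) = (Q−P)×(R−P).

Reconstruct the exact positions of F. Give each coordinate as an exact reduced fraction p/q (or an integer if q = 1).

F = (-4, -21/2)

1. F_x = -4  [FA · CE = 53/6 ∩ FC · EA = 71/6]
2. F_y = -21/2  [FA · CE = 53/6 ∩ FC · EA = 71/6]
   → F = (-4, -21/2)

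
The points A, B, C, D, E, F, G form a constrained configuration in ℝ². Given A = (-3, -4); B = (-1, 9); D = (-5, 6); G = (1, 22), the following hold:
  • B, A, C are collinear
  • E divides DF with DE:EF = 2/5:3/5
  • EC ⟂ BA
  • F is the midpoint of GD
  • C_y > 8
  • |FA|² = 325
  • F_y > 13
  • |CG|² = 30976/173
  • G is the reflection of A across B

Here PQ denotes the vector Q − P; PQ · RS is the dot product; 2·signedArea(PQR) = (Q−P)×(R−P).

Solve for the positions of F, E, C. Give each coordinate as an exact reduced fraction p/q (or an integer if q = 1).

C = (-179/173, 1518/173)
E = (-19/5, 46/5)
F = (-2, 14)

1. F_x = -2  [F is the midpoint of GD]
2. F_y = 14  [F is the midpoint of GD]
   → F = (-2, 14)
3. E_x = -19/5  [E divides DF with DE:EF = 2/5:3/5]
4. E_y = 46/5  [E divides DF with DE:EF = 2/5:3/5]
   → E = (-19/5, 46/5)
5. C_x = -179/173  [B, A, C are collinear ∩ EC ⟂ BA]
6. C_y = 1518/173  [B, A, C are collinear ∩ EC ⟂ BA]
   → C = (-179/173, 1518/173)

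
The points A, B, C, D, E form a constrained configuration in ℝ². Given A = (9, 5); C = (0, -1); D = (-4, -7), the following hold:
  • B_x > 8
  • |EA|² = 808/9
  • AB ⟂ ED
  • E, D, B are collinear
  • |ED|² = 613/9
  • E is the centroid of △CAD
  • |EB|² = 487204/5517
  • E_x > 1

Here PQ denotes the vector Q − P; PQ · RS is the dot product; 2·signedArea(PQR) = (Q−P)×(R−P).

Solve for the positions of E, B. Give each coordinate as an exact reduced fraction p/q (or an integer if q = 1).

B = (4977/613, 3575/613)
E = (5/3, -1)

1. E_x = 5/3  [E is the centroid of △CAD]
2. E_y = -1  [E is the centroid of △CAD]
   → E = (5/3, -1)
3. B_x = 4977/613  [E, D, B are collinear ∩ AB ⟂ ED]
4. B_y = 3575/613  [E, D, B are collinear ∩ AB ⟂ ED]
   → B = (4977/613, 3575/613)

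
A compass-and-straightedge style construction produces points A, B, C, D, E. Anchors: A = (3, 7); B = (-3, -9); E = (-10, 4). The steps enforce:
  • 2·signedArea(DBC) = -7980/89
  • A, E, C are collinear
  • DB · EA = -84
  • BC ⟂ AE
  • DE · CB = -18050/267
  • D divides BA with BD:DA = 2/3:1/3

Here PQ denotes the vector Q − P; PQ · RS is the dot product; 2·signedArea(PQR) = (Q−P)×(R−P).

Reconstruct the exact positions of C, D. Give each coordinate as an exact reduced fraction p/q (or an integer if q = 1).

C = (-552/89, 434/89)
D = (1, 5/3)

1. C_x = -552/89  [A, E, C are collinear ∩ BC ⟂ AE]
2. C_y = 434/89  [A, E, C are collinear ∩ BC ⟂ AE]
   → C = (-552/89, 434/89)
3. D_x = 1  [D divides BA with BD:DA = 2/3:1/3]
4. D_y = 5/3  [D divides BA with BD:DA = 2/3:1/3]
   → D = (1, 5/3)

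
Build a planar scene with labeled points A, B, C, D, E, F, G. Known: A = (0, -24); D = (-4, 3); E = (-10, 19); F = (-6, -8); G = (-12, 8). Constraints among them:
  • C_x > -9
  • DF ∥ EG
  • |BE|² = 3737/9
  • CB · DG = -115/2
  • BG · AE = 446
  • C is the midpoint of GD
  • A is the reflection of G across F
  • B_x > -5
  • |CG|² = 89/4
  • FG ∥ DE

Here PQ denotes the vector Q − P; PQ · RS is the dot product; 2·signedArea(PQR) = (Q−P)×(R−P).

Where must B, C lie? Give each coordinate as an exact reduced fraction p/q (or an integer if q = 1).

B = (-14/3, -2/3)
C = (-8, 11/2)

1. B_x = -14/3  [line 10·x + -43·y + 18 = 0 ∩ |BE|² = 3737/9]
2. B_y = -2/3  [line 10·x + -43·y + 18 = 0 ∩ |BE|² = 3737/9]
   → B = (-14/3, -2/3)
3. C_x = -8  [C is the midpoint of GD]
4. C_y = 11/2  [C is the midpoint of GD]
   → C = (-8, 11/2)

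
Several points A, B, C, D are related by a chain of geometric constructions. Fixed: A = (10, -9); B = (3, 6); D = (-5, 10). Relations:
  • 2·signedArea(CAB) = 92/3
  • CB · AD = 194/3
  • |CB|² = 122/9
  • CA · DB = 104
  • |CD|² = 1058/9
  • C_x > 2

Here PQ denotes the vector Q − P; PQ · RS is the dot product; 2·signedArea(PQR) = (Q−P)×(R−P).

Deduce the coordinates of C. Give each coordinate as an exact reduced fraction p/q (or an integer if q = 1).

1. C_x = 8/3  [CB · AD = 194/3 ∩ 2·signedArea(CAB) = 92/3]
2. C_y = 7/3  [CB · AD = 194/3 ∩ 2·signedArea(CAB) = 92/3]
   → C = (8/3, 7/3)

C = (8/3, 7/3)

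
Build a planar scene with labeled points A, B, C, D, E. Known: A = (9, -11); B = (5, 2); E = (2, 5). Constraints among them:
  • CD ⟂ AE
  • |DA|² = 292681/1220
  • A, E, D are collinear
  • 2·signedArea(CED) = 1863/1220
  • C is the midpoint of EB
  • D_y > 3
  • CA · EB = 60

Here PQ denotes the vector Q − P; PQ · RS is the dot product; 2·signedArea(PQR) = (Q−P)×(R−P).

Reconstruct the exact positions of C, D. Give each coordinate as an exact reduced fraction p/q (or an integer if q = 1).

C = (7/2, 7/2)
D = (1703/610, 973/305)

1. C_x = 7/2  [C is the midpoint of EB]
2. C_y = 7/2  [C is the midpoint of EB]
   → C = (7/2, 7/2)
3. D_x = 1703/610  [A, E, D are collinear ∩ CD ⟂ AE]
4. D_y = 973/305  [A, E, D are collinear ∩ CD ⟂ AE]
   → D = (1703/610, 973/305)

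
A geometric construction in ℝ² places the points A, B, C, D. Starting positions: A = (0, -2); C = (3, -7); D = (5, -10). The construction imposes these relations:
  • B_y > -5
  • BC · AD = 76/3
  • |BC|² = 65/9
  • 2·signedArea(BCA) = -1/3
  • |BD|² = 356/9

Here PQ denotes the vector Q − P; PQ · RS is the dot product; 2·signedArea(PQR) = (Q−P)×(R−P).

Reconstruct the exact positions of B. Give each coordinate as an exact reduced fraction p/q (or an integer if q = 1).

1. B_x = 5/3  [2·signedArea(BCA) = -1/3 ∩ BC · AD = 76/3]
2. B_y = -14/3  [2·signedArea(BCA) = -1/3 ∩ BC · AD = 76/3]
   → B = (5/3, -14/3)

B = (5/3, -14/3)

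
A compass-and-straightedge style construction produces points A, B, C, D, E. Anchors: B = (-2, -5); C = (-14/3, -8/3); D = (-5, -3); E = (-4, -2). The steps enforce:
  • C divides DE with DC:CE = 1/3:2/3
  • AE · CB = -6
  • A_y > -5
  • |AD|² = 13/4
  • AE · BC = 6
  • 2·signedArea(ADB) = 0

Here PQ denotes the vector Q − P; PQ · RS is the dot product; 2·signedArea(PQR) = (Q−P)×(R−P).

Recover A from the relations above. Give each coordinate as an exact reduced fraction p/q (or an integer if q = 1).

A = (-7/2, -4)

1. A_x = -7/2  [2·signedArea(ADB) = 0 ∩ AE · BC = 6]
2. A_y = -4  [2·signedArea(ADB) = 0 ∩ AE · BC = 6]
   → A = (-7/2, -4)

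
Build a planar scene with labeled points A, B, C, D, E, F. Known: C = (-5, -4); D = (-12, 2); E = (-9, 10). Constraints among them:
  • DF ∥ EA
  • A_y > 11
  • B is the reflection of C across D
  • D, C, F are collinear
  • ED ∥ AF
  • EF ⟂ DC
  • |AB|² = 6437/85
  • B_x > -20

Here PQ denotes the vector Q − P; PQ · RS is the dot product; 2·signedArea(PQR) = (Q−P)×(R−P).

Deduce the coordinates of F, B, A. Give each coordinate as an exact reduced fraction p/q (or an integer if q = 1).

A = (-954/85, 1012/85)
B = (-19, 8)
F = (-1209/85, 332/85)

1. F_x = -1209/85  [D, C, F are collinear ∩ EF ⟂ DC]
2. F_y = 332/85  [D, C, F are collinear ∩ EF ⟂ DC]
   → F = (-1209/85, 332/85)
3. B_x = -19  [B is the reflection of C across D]
4. B_y = 8  [B is the reflection of C across D]
   → B = (-19, 8)
5. A_x = -954/85  [ED ∥ AF ∩ DF ∥ EA]
6. A_y = 1012/85  [ED ∥ AF ∩ DF ∥ EA]
   → A = (-954/85, 1012/85)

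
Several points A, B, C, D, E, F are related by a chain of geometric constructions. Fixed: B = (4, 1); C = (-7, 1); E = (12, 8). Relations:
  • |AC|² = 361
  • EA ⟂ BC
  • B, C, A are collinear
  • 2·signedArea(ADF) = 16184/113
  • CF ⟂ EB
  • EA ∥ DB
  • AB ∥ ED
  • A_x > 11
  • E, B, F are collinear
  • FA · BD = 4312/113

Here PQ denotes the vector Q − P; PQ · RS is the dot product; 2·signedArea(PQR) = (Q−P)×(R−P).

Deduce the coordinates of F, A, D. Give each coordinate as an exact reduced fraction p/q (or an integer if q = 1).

A = (12, 1)
D = (4, 8)
F = (-252/113, -503/113)

1. F_x = -252/113  [E, B, F are collinear ∩ CF ⟂ EB]
2. F_y = -503/113  [E, B, F are collinear ∩ CF ⟂ EB]
   → F = (-252/113, -503/113)
3. A_x = 12  [B, C, A are collinear ∩ EA ⟂ BC]
4. A_y = 1  [B, C, A are collinear ∩ EA ⟂ BC]
   → A = (12, 1)
5. D_x = 4  [EA ∥ DB ∩ AB ∥ ED]
6. D_y = 8  [EA ∥ DB ∩ AB ∥ ED]
   → D = (4, 8)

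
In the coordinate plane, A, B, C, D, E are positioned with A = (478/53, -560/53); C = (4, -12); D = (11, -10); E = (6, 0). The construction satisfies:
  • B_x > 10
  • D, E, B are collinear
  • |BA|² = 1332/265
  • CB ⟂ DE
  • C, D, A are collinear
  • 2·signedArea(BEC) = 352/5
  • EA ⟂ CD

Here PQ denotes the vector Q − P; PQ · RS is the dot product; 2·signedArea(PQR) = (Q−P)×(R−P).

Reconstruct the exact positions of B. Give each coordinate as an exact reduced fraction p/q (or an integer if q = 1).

B = (52/5, -44/5)

1. B_x = 52/5  [D, E, B are collinear ∩ CB ⟂ DE]
2. B_y = -44/5  [D, E, B are collinear ∩ CB ⟂ DE]
   → B = (52/5, -44/5)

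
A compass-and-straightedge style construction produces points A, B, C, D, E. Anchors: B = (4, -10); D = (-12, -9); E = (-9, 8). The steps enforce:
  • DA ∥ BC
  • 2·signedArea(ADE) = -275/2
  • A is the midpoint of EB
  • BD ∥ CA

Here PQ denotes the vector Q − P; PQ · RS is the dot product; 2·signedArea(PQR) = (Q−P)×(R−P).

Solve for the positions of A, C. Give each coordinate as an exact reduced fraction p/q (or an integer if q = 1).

1. A_x = -5/2  [A is the midpoint of EB]
2. A_y = -1  [A is the midpoint of EB]
   → A = (-5/2, -1)
3. C_x = 27/2  [BD ∥ CA ∩ DA ∥ BC]
4. C_y = -2  [BD ∥ CA ∩ DA ∥ BC]
   → C = (27/2, -2)

A = (-5/2, -1)
C = (27/2, -2)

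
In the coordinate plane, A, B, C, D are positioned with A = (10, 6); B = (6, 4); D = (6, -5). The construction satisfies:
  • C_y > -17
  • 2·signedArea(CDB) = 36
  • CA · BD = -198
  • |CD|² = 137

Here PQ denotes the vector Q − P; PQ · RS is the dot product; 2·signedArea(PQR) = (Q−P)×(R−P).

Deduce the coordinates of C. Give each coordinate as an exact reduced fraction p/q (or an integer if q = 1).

1. C_x = 2  [2·signedArea(CDB) = 36 ∩ CA · BD = -198]
2. C_y = -16  [2·signedArea(CDB) = 36 ∩ CA · BD = -198]
   → C = (2, -16)

C = (2, -16)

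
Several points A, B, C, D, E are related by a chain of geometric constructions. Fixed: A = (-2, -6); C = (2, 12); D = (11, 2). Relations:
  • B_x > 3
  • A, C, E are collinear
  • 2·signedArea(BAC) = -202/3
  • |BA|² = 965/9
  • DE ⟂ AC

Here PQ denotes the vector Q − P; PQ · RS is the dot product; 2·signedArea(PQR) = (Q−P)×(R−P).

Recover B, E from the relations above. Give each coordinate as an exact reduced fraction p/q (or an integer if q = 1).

B = (11/3, 8/3)
E = (26/85, 372/85)

1. B_x = 11/3  [line -18·x + 4·y + 166/3 = 0 ∩ |BA|² = 965/9]
2. B_y = 8/3  [line -18·x + 4·y + 166/3 = 0 ∩ |BA|² = 965/9]
   → B = (11/3, 8/3)
3. E_x = 26/85  [A, C, E are collinear ∩ DE ⟂ AC]
4. E_y = 372/85  [A, C, E are collinear ∩ DE ⟂ AC]
   → E = (26/85, 372/85)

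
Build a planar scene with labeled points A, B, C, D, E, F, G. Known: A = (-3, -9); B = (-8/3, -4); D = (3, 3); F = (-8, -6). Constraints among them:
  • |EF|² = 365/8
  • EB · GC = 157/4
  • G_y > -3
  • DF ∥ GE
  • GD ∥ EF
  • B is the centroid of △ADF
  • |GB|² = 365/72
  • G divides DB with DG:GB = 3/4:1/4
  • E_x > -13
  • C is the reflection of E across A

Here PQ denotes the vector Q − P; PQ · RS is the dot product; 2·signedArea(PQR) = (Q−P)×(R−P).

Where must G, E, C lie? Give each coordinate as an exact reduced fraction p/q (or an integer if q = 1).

1. G_x = -5/4  [G divides DB with DG:GB = 3/4:1/4]
2. G_y = -9/4  [G divides DB with DG:GB = 3/4:1/4]
   → G = (-5/4, -9/4)
3. E_x = -49/4  [GD ∥ EF ∩ DF ∥ GE]
4. E_y = -45/4  [GD ∥ EF ∩ DF ∥ GE]
   → E = (-49/4, -45/4)
5. C_x = 25/4  [C is the reflection of E across A]
6. C_y = -27/4  [C is the reflection of E across A]
   → C = (25/4, -27/4)

C = (25/4, -27/4)
E = (-49/4, -45/4)
G = (-5/4, -9/4)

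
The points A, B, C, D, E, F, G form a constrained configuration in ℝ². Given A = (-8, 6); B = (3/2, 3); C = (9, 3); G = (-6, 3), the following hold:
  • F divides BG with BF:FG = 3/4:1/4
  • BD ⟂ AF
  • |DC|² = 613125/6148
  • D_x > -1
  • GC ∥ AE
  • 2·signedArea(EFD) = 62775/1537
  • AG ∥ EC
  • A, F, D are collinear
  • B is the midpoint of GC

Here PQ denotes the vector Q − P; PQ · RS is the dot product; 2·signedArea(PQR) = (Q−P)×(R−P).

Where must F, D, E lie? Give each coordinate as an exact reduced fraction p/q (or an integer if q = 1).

D = (-1869/3074, 426/1537)
E = (7, 6)
F = (-33/8, 3)

1. F_x = -33/8  [F divides BG with BF:FG = 3/4:1/4]
2. F_y = 3  [F divides BG with BF:FG = 3/4:1/4]
   → F = (-33/8, 3)
3. D_x = -1869/3074  [A, F, D are collinear ∩ BD ⟂ AF]
4. D_y = 426/1537  [A, F, D are collinear ∩ BD ⟂ AF]
   → D = (-1869/3074, 426/1537)
5. E_x = 7  [AG ∥ EC ∩ GC ∥ AE]
6. E_y = 6  [AG ∥ EC ∩ GC ∥ AE]
   → E = (7, 6)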